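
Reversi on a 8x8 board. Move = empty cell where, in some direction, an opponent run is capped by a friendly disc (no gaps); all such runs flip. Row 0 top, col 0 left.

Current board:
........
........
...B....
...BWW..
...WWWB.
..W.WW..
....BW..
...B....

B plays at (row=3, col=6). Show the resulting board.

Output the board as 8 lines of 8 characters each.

Answer: ........
........
...B....
...BBBB.
...WWWB.
..W.WW..
....BW..
...B....

Derivation:
Place B at (3,6); scan 8 dirs for brackets.
Dir NW: first cell '.' (not opp) -> no flip
Dir N: first cell '.' (not opp) -> no flip
Dir NE: first cell '.' (not opp) -> no flip
Dir W: opp run (3,5) (3,4) capped by B -> flip
Dir E: first cell '.' (not opp) -> no flip
Dir SW: opp run (4,5) (5,4), next='.' -> no flip
Dir S: first cell 'B' (not opp) -> no flip
Dir SE: first cell '.' (not opp) -> no flip
All flips: (3,4) (3,5)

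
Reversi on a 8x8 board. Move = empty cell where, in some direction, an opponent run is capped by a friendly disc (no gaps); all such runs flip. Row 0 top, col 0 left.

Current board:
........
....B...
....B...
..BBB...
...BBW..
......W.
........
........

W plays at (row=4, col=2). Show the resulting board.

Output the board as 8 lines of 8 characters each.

Answer: ........
....B...
....B...
..BBB...
..WWWW..
......W.
........
........

Derivation:
Place W at (4,2); scan 8 dirs for brackets.
Dir NW: first cell '.' (not opp) -> no flip
Dir N: opp run (3,2), next='.' -> no flip
Dir NE: opp run (3,3) (2,4), next='.' -> no flip
Dir W: first cell '.' (not opp) -> no flip
Dir E: opp run (4,3) (4,4) capped by W -> flip
Dir SW: first cell '.' (not opp) -> no flip
Dir S: first cell '.' (not opp) -> no flip
Dir SE: first cell '.' (not opp) -> no flip
All flips: (4,3) (4,4)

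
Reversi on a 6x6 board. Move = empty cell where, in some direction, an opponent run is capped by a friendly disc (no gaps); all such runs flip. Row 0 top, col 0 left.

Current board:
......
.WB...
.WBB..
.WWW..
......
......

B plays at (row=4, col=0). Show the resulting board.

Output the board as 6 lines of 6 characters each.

Place B at (4,0); scan 8 dirs for brackets.
Dir NW: edge -> no flip
Dir N: first cell '.' (not opp) -> no flip
Dir NE: opp run (3,1) capped by B -> flip
Dir W: edge -> no flip
Dir E: first cell '.' (not opp) -> no flip
Dir SW: edge -> no flip
Dir S: first cell '.' (not opp) -> no flip
Dir SE: first cell '.' (not opp) -> no flip
All flips: (3,1)

Answer: ......
.WB...
.WBB..
.BWW..
B.....
......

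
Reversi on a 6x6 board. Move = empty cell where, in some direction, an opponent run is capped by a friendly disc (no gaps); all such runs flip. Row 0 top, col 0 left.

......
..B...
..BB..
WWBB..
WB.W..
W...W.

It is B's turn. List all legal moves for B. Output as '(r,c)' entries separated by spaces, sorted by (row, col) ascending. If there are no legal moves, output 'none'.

(2,0): no bracket -> illegal
(2,1): flips 1 -> legal
(3,4): no bracket -> illegal
(4,2): no bracket -> illegal
(4,4): no bracket -> illegal
(4,5): no bracket -> illegal
(5,1): no bracket -> illegal
(5,2): no bracket -> illegal
(5,3): flips 1 -> legal
(5,5): no bracket -> illegal

Answer: (2,1) (5,3)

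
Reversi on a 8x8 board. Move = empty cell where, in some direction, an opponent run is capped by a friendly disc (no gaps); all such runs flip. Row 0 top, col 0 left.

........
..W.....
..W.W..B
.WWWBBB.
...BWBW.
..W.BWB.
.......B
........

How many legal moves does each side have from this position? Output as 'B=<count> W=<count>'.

Answer: B=10 W=9

Derivation:
-- B to move --
(0,1): no bracket -> illegal
(0,2): no bracket -> illegal
(0,3): no bracket -> illegal
(1,1): no bracket -> illegal
(1,3): flips 1 -> legal
(1,4): flips 1 -> legal
(1,5): no bracket -> illegal
(2,0): no bracket -> illegal
(2,1): flips 1 -> legal
(2,3): flips 1 -> legal
(2,5): no bracket -> illegal
(3,0): flips 3 -> legal
(3,7): no bracket -> illegal
(4,0): no bracket -> illegal
(4,1): no bracket -> illegal
(4,2): no bracket -> illegal
(4,7): flips 1 -> legal
(5,1): no bracket -> illegal
(5,3): flips 1 -> legal
(5,7): flips 1 -> legal
(6,1): flips 1 -> legal
(6,2): no bracket -> illegal
(6,3): no bracket -> illegal
(6,4): no bracket -> illegal
(6,5): flips 1 -> legal
(6,6): no bracket -> illegal
B mobility = 10
-- W to move --
(1,6): no bracket -> illegal
(1,7): no bracket -> illegal
(2,3): no bracket -> illegal
(2,5): flips 4 -> legal
(2,6): flips 2 -> legal
(3,7): flips 3 -> legal
(4,2): flips 1 -> legal
(4,7): no bracket -> illegal
(5,3): flips 2 -> legal
(5,7): flips 1 -> legal
(6,3): no bracket -> illegal
(6,4): flips 1 -> legal
(6,5): flips 2 -> legal
(6,6): flips 1 -> legal
(7,6): no bracket -> illegal
(7,7): no bracket -> illegal
W mobility = 9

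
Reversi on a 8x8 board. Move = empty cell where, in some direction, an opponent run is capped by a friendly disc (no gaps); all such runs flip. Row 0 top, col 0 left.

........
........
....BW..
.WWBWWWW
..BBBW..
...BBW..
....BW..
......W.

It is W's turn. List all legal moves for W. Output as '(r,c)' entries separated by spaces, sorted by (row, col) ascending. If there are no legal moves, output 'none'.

(1,3): flips 1 -> legal
(1,4): flips 1 -> legal
(1,5): no bracket -> illegal
(2,2): flips 2 -> legal
(2,3): flips 1 -> legal
(4,1): flips 3 -> legal
(5,1): no bracket -> illegal
(5,2): flips 4 -> legal
(6,2): flips 2 -> legal
(6,3): flips 2 -> legal
(7,3): flips 1 -> legal
(7,4): flips 3 -> legal
(7,5): flips 3 -> legal

Answer: (1,3) (1,4) (2,2) (2,3) (4,1) (5,2) (6,2) (6,3) (7,3) (7,4) (7,5)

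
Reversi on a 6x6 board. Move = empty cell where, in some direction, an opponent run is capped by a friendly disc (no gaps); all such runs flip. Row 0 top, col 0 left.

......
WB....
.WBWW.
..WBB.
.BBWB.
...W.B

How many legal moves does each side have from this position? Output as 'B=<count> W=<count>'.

Answer: B=8 W=11

Derivation:
-- B to move --
(0,0): no bracket -> illegal
(0,1): no bracket -> illegal
(1,2): flips 1 -> legal
(1,3): flips 1 -> legal
(1,4): flips 3 -> legal
(1,5): flips 1 -> legal
(2,0): flips 1 -> legal
(2,5): flips 2 -> legal
(3,0): no bracket -> illegal
(3,1): flips 2 -> legal
(3,5): no bracket -> illegal
(5,2): flips 1 -> legal
(5,4): no bracket -> illegal
B mobility = 8
-- W to move --
(0,0): no bracket -> illegal
(0,1): flips 1 -> legal
(0,2): no bracket -> illegal
(1,2): flips 2 -> legal
(1,3): no bracket -> illegal
(2,0): no bracket -> illegal
(2,5): flips 1 -> legal
(3,0): no bracket -> illegal
(3,1): flips 1 -> legal
(3,5): flips 3 -> legal
(4,0): flips 2 -> legal
(4,5): flips 2 -> legal
(5,0): flips 1 -> legal
(5,1): flips 2 -> legal
(5,2): flips 1 -> legal
(5,4): flips 2 -> legal
W mobility = 11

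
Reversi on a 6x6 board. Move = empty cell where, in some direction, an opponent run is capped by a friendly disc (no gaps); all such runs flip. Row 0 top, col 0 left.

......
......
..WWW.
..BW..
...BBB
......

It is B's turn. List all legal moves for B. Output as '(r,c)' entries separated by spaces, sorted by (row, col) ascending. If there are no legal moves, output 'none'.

(1,1): flips 2 -> legal
(1,2): flips 1 -> legal
(1,3): flips 2 -> legal
(1,4): flips 1 -> legal
(1,5): no bracket -> illegal
(2,1): no bracket -> illegal
(2,5): no bracket -> illegal
(3,1): no bracket -> illegal
(3,4): flips 1 -> legal
(3,5): no bracket -> illegal
(4,2): no bracket -> illegal

Answer: (1,1) (1,2) (1,3) (1,4) (3,4)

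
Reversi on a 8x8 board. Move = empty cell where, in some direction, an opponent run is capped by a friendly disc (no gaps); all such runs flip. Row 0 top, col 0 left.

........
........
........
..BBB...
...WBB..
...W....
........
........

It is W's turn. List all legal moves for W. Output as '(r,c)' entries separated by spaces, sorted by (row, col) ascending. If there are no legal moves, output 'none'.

(2,1): flips 1 -> legal
(2,2): no bracket -> illegal
(2,3): flips 1 -> legal
(2,4): no bracket -> illegal
(2,5): flips 1 -> legal
(3,1): no bracket -> illegal
(3,5): flips 1 -> legal
(3,6): no bracket -> illegal
(4,1): no bracket -> illegal
(4,2): no bracket -> illegal
(4,6): flips 2 -> legal
(5,4): no bracket -> illegal
(5,5): no bracket -> illegal
(5,6): no bracket -> illegal

Answer: (2,1) (2,3) (2,5) (3,5) (4,6)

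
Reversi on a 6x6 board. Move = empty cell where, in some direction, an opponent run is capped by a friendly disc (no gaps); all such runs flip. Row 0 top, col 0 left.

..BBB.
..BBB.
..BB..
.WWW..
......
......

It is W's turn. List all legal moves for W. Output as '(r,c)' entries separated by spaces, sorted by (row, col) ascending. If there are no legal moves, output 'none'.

Answer: (0,5) (1,1)

Derivation:
(0,1): no bracket -> illegal
(0,5): flips 2 -> legal
(1,1): flips 1 -> legal
(1,5): no bracket -> illegal
(2,1): no bracket -> illegal
(2,4): no bracket -> illegal
(2,5): no bracket -> illegal
(3,4): no bracket -> illegal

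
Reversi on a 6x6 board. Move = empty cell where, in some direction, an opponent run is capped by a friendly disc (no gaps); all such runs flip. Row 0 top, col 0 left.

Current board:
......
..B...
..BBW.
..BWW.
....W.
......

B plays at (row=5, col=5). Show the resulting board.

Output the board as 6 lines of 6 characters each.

Place B at (5,5); scan 8 dirs for brackets.
Dir NW: opp run (4,4) (3,3) capped by B -> flip
Dir N: first cell '.' (not opp) -> no flip
Dir NE: edge -> no flip
Dir W: first cell '.' (not opp) -> no flip
Dir E: edge -> no flip
Dir SW: edge -> no flip
Dir S: edge -> no flip
Dir SE: edge -> no flip
All flips: (3,3) (4,4)

Answer: ......
..B...
..BBW.
..BBW.
....B.
.....B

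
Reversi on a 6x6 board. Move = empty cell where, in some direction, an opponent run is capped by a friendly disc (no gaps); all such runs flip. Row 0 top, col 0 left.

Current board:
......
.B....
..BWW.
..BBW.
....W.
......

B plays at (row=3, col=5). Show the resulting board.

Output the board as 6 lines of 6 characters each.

Place B at (3,5); scan 8 dirs for brackets.
Dir NW: opp run (2,4), next='.' -> no flip
Dir N: first cell '.' (not opp) -> no flip
Dir NE: edge -> no flip
Dir W: opp run (3,4) capped by B -> flip
Dir E: edge -> no flip
Dir SW: opp run (4,4), next='.' -> no flip
Dir S: first cell '.' (not opp) -> no flip
Dir SE: edge -> no flip
All flips: (3,4)

Answer: ......
.B....
..BWW.
..BBBB
....W.
......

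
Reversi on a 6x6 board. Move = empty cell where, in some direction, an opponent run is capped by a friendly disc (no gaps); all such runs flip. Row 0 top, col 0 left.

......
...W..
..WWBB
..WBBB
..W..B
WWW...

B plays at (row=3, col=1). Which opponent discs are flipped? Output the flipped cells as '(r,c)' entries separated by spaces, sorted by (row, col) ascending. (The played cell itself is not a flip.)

Answer: (3,2)

Derivation:
Dir NW: first cell '.' (not opp) -> no flip
Dir N: first cell '.' (not opp) -> no flip
Dir NE: opp run (2,2) (1,3), next='.' -> no flip
Dir W: first cell '.' (not opp) -> no flip
Dir E: opp run (3,2) capped by B -> flip
Dir SW: first cell '.' (not opp) -> no flip
Dir S: first cell '.' (not opp) -> no flip
Dir SE: opp run (4,2), next='.' -> no flip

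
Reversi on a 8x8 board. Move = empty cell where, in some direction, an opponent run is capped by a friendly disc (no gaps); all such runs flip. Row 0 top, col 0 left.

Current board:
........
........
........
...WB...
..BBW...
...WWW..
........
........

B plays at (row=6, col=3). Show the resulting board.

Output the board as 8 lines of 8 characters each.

Place B at (6,3); scan 8 dirs for brackets.
Dir NW: first cell '.' (not opp) -> no flip
Dir N: opp run (5,3) capped by B -> flip
Dir NE: opp run (5,4), next='.' -> no flip
Dir W: first cell '.' (not opp) -> no flip
Dir E: first cell '.' (not opp) -> no flip
Dir SW: first cell '.' (not opp) -> no flip
Dir S: first cell '.' (not opp) -> no flip
Dir SE: first cell '.' (not opp) -> no flip
All flips: (5,3)

Answer: ........
........
........
...WB...
..BBW...
...BWW..
...B....
........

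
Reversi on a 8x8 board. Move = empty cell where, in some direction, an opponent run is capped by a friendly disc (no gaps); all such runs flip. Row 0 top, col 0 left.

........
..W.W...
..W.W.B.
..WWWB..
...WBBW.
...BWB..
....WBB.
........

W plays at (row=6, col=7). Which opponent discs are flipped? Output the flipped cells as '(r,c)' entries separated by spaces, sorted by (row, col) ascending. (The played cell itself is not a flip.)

Answer: (6,5) (6,6)

Derivation:
Dir NW: first cell '.' (not opp) -> no flip
Dir N: first cell '.' (not opp) -> no flip
Dir NE: edge -> no flip
Dir W: opp run (6,6) (6,5) capped by W -> flip
Dir E: edge -> no flip
Dir SW: first cell '.' (not opp) -> no flip
Dir S: first cell '.' (not opp) -> no flip
Dir SE: edge -> no flip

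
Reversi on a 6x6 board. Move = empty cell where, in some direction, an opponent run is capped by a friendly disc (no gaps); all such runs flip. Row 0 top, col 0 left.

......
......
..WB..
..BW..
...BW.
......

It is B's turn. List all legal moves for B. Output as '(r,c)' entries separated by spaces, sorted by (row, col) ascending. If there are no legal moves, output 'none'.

(1,1): no bracket -> illegal
(1,2): flips 1 -> legal
(1,3): no bracket -> illegal
(2,1): flips 1 -> legal
(2,4): no bracket -> illegal
(3,1): no bracket -> illegal
(3,4): flips 1 -> legal
(3,5): no bracket -> illegal
(4,2): no bracket -> illegal
(4,5): flips 1 -> legal
(5,3): no bracket -> illegal
(5,4): no bracket -> illegal
(5,5): no bracket -> illegal

Answer: (1,2) (2,1) (3,4) (4,5)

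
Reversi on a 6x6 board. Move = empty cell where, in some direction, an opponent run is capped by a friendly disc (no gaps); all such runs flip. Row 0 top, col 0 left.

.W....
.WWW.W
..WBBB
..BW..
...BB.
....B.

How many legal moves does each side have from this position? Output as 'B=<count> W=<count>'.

Answer: B=7 W=6

Derivation:
-- B to move --
(0,0): flips 3 -> legal
(0,2): flips 3 -> legal
(0,3): flips 1 -> legal
(0,4): no bracket -> illegal
(0,5): flips 1 -> legal
(1,0): no bracket -> illegal
(1,4): no bracket -> illegal
(2,0): no bracket -> illegal
(2,1): flips 1 -> legal
(3,1): no bracket -> illegal
(3,4): flips 1 -> legal
(4,2): flips 1 -> legal
B mobility = 7
-- W to move --
(1,4): no bracket -> illegal
(2,1): no bracket -> illegal
(3,1): flips 1 -> legal
(3,4): flips 1 -> legal
(3,5): flips 2 -> legal
(4,1): no bracket -> illegal
(4,2): flips 1 -> legal
(4,5): no bracket -> illegal
(5,2): no bracket -> illegal
(5,3): flips 1 -> legal
(5,5): flips 1 -> legal
W mobility = 6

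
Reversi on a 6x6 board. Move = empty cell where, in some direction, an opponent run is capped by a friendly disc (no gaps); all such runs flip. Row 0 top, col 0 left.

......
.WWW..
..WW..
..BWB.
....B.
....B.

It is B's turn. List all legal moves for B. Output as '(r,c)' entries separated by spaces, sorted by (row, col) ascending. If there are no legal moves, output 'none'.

Answer: (0,0) (0,1) (0,2) (1,4)

Derivation:
(0,0): flips 3 -> legal
(0,1): flips 2 -> legal
(0,2): flips 2 -> legal
(0,3): no bracket -> illegal
(0,4): no bracket -> illegal
(1,0): no bracket -> illegal
(1,4): flips 1 -> legal
(2,0): no bracket -> illegal
(2,1): no bracket -> illegal
(2,4): no bracket -> illegal
(3,1): no bracket -> illegal
(4,2): no bracket -> illegal
(4,3): no bracket -> illegal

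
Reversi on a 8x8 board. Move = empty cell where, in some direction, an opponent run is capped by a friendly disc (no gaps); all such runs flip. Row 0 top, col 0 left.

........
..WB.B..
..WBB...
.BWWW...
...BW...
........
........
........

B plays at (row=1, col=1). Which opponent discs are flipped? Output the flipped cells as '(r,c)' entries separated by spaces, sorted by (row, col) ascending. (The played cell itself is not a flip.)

Answer: (1,2)

Derivation:
Dir NW: first cell '.' (not opp) -> no flip
Dir N: first cell '.' (not opp) -> no flip
Dir NE: first cell '.' (not opp) -> no flip
Dir W: first cell '.' (not opp) -> no flip
Dir E: opp run (1,2) capped by B -> flip
Dir SW: first cell '.' (not opp) -> no flip
Dir S: first cell '.' (not opp) -> no flip
Dir SE: opp run (2,2) (3,3) (4,4), next='.' -> no flip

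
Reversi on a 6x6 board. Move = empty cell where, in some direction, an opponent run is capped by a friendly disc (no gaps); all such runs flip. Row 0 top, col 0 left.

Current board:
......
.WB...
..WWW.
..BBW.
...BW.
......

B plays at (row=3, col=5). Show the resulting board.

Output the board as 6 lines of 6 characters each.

Place B at (3,5); scan 8 dirs for brackets.
Dir NW: opp run (2,4), next='.' -> no flip
Dir N: first cell '.' (not opp) -> no flip
Dir NE: edge -> no flip
Dir W: opp run (3,4) capped by B -> flip
Dir E: edge -> no flip
Dir SW: opp run (4,4), next='.' -> no flip
Dir S: first cell '.' (not opp) -> no flip
Dir SE: edge -> no flip
All flips: (3,4)

Answer: ......
.WB...
..WWW.
..BBBB
...BW.
......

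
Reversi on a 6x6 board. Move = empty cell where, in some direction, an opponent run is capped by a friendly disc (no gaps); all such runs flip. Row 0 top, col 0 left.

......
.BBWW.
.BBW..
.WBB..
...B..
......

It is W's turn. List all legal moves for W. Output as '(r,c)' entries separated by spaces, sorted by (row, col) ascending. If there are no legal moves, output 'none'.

(0,0): no bracket -> illegal
(0,1): flips 3 -> legal
(0,2): no bracket -> illegal
(0,3): no bracket -> illegal
(1,0): flips 2 -> legal
(2,0): flips 2 -> legal
(2,4): no bracket -> illegal
(3,0): no bracket -> illegal
(3,4): flips 2 -> legal
(4,1): flips 1 -> legal
(4,2): no bracket -> illegal
(4,4): no bracket -> illegal
(5,2): no bracket -> illegal
(5,3): flips 2 -> legal
(5,4): no bracket -> illegal

Answer: (0,1) (1,0) (2,0) (3,4) (4,1) (5,3)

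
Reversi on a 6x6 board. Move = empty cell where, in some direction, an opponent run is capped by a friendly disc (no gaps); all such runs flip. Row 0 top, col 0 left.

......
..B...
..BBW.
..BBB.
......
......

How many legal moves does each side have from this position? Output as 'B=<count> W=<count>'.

Answer: B=3 W=3

Derivation:
-- B to move --
(1,3): no bracket -> illegal
(1,4): flips 1 -> legal
(1,5): flips 1 -> legal
(2,5): flips 1 -> legal
(3,5): no bracket -> illegal
B mobility = 3
-- W to move --
(0,1): no bracket -> illegal
(0,2): no bracket -> illegal
(0,3): no bracket -> illegal
(1,1): no bracket -> illegal
(1,3): no bracket -> illegal
(1,4): no bracket -> illegal
(2,1): flips 2 -> legal
(2,5): no bracket -> illegal
(3,1): no bracket -> illegal
(3,5): no bracket -> illegal
(4,1): no bracket -> illegal
(4,2): flips 1 -> legal
(4,3): no bracket -> illegal
(4,4): flips 1 -> legal
(4,5): no bracket -> illegal
W mobility = 3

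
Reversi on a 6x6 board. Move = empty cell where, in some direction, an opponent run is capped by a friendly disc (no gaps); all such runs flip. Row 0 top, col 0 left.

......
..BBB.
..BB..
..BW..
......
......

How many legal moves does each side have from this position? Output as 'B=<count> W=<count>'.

-- B to move --
(2,4): no bracket -> illegal
(3,4): flips 1 -> legal
(4,2): no bracket -> illegal
(4,3): flips 1 -> legal
(4,4): flips 1 -> legal
B mobility = 3
-- W to move --
(0,1): no bracket -> illegal
(0,2): no bracket -> illegal
(0,3): flips 2 -> legal
(0,4): no bracket -> illegal
(0,5): no bracket -> illegal
(1,1): flips 1 -> legal
(1,5): no bracket -> illegal
(2,1): no bracket -> illegal
(2,4): no bracket -> illegal
(2,5): no bracket -> illegal
(3,1): flips 1 -> legal
(3,4): no bracket -> illegal
(4,1): no bracket -> illegal
(4,2): no bracket -> illegal
(4,3): no bracket -> illegal
W mobility = 3

Answer: B=3 W=3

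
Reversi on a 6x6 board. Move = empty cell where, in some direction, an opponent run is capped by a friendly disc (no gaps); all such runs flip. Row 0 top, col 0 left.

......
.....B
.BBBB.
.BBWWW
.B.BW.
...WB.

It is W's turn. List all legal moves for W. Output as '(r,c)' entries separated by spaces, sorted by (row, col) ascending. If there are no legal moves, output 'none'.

Answer: (1,1) (1,2) (1,3) (1,4) (3,0) (4,2) (5,2) (5,5)

Derivation:
(0,4): no bracket -> illegal
(0,5): no bracket -> illegal
(1,0): no bracket -> illegal
(1,1): flips 1 -> legal
(1,2): flips 1 -> legal
(1,3): flips 2 -> legal
(1,4): flips 1 -> legal
(2,0): no bracket -> illegal
(2,5): no bracket -> illegal
(3,0): flips 2 -> legal
(4,0): no bracket -> illegal
(4,2): flips 1 -> legal
(4,5): no bracket -> illegal
(5,0): no bracket -> illegal
(5,1): no bracket -> illegal
(5,2): flips 1 -> legal
(5,5): flips 1 -> legal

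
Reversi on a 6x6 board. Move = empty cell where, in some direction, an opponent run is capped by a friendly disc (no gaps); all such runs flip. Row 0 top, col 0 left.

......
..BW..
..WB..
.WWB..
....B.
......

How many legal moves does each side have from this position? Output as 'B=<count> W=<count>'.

-- B to move --
(0,2): no bracket -> illegal
(0,3): flips 1 -> legal
(0,4): no bracket -> illegal
(1,1): flips 1 -> legal
(1,4): flips 1 -> legal
(2,0): no bracket -> illegal
(2,1): flips 1 -> legal
(2,4): no bracket -> illegal
(3,0): flips 2 -> legal
(4,0): no bracket -> illegal
(4,1): flips 1 -> legal
(4,2): flips 2 -> legal
(4,3): no bracket -> illegal
B mobility = 7
-- W to move --
(0,1): no bracket -> illegal
(0,2): flips 1 -> legal
(0,3): no bracket -> illegal
(1,1): flips 1 -> legal
(1,4): flips 1 -> legal
(2,1): no bracket -> illegal
(2,4): flips 1 -> legal
(3,4): flips 1 -> legal
(3,5): no bracket -> illegal
(4,2): no bracket -> illegal
(4,3): flips 2 -> legal
(4,5): no bracket -> illegal
(5,3): no bracket -> illegal
(5,4): no bracket -> illegal
(5,5): flips 2 -> legal
W mobility = 7

Answer: B=7 W=7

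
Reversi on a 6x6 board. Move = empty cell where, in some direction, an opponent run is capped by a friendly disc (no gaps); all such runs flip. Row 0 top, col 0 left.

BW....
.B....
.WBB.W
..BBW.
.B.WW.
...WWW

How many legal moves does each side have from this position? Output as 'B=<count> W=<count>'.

Answer: B=6 W=4

Derivation:
-- B to move --
(0,2): flips 1 -> legal
(1,0): flips 1 -> legal
(1,2): no bracket -> illegal
(1,4): no bracket -> illegal
(1,5): no bracket -> illegal
(2,0): flips 1 -> legal
(2,4): no bracket -> illegal
(3,0): no bracket -> illegal
(3,1): flips 1 -> legal
(3,5): flips 1 -> legal
(4,2): no bracket -> illegal
(4,5): flips 1 -> legal
(5,2): no bracket -> illegal
B mobility = 6
-- W to move --
(0,2): no bracket -> illegal
(1,0): no bracket -> illegal
(1,2): flips 1 -> legal
(1,3): flips 2 -> legal
(1,4): no bracket -> illegal
(2,0): no bracket -> illegal
(2,4): flips 2 -> legal
(3,0): no bracket -> illegal
(3,1): flips 2 -> legal
(4,0): no bracket -> illegal
(4,2): no bracket -> illegal
(5,0): no bracket -> illegal
(5,1): no bracket -> illegal
(5,2): no bracket -> illegal
W mobility = 4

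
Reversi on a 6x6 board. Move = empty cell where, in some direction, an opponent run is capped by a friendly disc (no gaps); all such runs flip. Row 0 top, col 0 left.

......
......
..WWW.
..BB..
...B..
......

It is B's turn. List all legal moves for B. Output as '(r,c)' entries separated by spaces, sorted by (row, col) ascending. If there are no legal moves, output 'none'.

Answer: (1,1) (1,2) (1,3) (1,4) (1,5)

Derivation:
(1,1): flips 1 -> legal
(1,2): flips 1 -> legal
(1,3): flips 1 -> legal
(1,4): flips 1 -> legal
(1,5): flips 1 -> legal
(2,1): no bracket -> illegal
(2,5): no bracket -> illegal
(3,1): no bracket -> illegal
(3,4): no bracket -> illegal
(3,5): no bracket -> illegal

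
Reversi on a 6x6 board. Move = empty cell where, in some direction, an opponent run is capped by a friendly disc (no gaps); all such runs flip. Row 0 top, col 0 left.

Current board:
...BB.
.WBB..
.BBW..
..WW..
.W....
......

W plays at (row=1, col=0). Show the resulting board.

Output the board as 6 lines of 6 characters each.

Place W at (1,0); scan 8 dirs for brackets.
Dir NW: edge -> no flip
Dir N: first cell '.' (not opp) -> no flip
Dir NE: first cell '.' (not opp) -> no flip
Dir W: edge -> no flip
Dir E: first cell 'W' (not opp) -> no flip
Dir SW: edge -> no flip
Dir S: first cell '.' (not opp) -> no flip
Dir SE: opp run (2,1) capped by W -> flip
All flips: (2,1)

Answer: ...BB.
WWBB..
.WBW..
..WW..
.W....
......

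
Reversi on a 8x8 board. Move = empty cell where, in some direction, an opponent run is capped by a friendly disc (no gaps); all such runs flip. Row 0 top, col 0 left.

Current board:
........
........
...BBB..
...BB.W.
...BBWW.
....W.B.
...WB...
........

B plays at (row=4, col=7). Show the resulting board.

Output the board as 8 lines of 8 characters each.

Place B at (4,7); scan 8 dirs for brackets.
Dir NW: opp run (3,6) capped by B -> flip
Dir N: first cell '.' (not opp) -> no flip
Dir NE: edge -> no flip
Dir W: opp run (4,6) (4,5) capped by B -> flip
Dir E: edge -> no flip
Dir SW: first cell 'B' (not opp) -> no flip
Dir S: first cell '.' (not opp) -> no flip
Dir SE: edge -> no flip
All flips: (3,6) (4,5) (4,6)

Answer: ........
........
...BBB..
...BB.B.
...BBBBB
....W.B.
...WB...
........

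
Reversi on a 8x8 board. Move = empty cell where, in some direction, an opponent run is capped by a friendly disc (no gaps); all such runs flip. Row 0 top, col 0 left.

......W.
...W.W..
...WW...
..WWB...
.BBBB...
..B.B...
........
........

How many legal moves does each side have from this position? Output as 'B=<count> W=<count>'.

Answer: B=6 W=9

Derivation:
-- B to move --
(0,2): no bracket -> illegal
(0,3): flips 3 -> legal
(0,4): no bracket -> illegal
(0,5): no bracket -> illegal
(0,7): no bracket -> illegal
(1,2): flips 1 -> legal
(1,4): flips 3 -> legal
(1,6): no bracket -> illegal
(1,7): no bracket -> illegal
(2,1): flips 1 -> legal
(2,2): flips 2 -> legal
(2,5): no bracket -> illegal
(2,6): no bracket -> illegal
(3,1): flips 2 -> legal
(3,5): no bracket -> illegal
B mobility = 6
-- W to move --
(2,5): no bracket -> illegal
(3,0): no bracket -> illegal
(3,1): no bracket -> illegal
(3,5): flips 1 -> legal
(4,0): no bracket -> illegal
(4,5): flips 1 -> legal
(5,0): flips 1 -> legal
(5,1): flips 1 -> legal
(5,3): flips 1 -> legal
(5,5): flips 1 -> legal
(6,1): no bracket -> illegal
(6,2): flips 2 -> legal
(6,3): no bracket -> illegal
(6,4): flips 3 -> legal
(6,5): flips 2 -> legal
W mobility = 9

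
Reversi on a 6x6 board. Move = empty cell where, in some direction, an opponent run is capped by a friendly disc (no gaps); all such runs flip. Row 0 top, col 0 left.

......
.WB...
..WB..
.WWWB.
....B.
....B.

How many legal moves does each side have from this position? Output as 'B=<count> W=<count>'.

-- B to move --
(0,0): flips 3 -> legal
(0,1): no bracket -> illegal
(0,2): no bracket -> illegal
(1,0): flips 1 -> legal
(1,3): no bracket -> illegal
(2,0): no bracket -> illegal
(2,1): flips 1 -> legal
(2,4): no bracket -> illegal
(3,0): flips 3 -> legal
(4,0): no bracket -> illegal
(4,1): flips 1 -> legal
(4,2): flips 2 -> legal
(4,3): flips 1 -> legal
B mobility = 7
-- W to move --
(0,1): no bracket -> illegal
(0,2): flips 1 -> legal
(0,3): no bracket -> illegal
(1,3): flips 2 -> legal
(1,4): flips 1 -> legal
(2,1): no bracket -> illegal
(2,4): flips 1 -> legal
(2,5): no bracket -> illegal
(3,5): flips 1 -> legal
(4,3): no bracket -> illegal
(4,5): no bracket -> illegal
(5,3): no bracket -> illegal
(5,5): flips 1 -> legal
W mobility = 6

Answer: B=7 W=6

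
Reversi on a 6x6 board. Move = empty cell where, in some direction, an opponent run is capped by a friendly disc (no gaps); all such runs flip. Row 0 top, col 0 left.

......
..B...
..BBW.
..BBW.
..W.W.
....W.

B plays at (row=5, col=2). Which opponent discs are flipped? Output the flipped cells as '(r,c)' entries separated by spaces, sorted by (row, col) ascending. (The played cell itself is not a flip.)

Answer: (4,2)

Derivation:
Dir NW: first cell '.' (not opp) -> no flip
Dir N: opp run (4,2) capped by B -> flip
Dir NE: first cell '.' (not opp) -> no flip
Dir W: first cell '.' (not opp) -> no flip
Dir E: first cell '.' (not opp) -> no flip
Dir SW: edge -> no flip
Dir S: edge -> no flip
Dir SE: edge -> no flip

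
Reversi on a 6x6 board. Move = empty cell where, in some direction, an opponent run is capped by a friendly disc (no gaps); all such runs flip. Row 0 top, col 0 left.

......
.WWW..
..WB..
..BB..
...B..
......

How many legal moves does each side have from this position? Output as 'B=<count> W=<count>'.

Answer: B=5 W=5

Derivation:
-- B to move --
(0,0): flips 2 -> legal
(0,1): flips 1 -> legal
(0,2): flips 2 -> legal
(0,3): flips 1 -> legal
(0,4): no bracket -> illegal
(1,0): no bracket -> illegal
(1,4): no bracket -> illegal
(2,0): no bracket -> illegal
(2,1): flips 1 -> legal
(2,4): no bracket -> illegal
(3,1): no bracket -> illegal
B mobility = 5
-- W to move --
(1,4): no bracket -> illegal
(2,1): no bracket -> illegal
(2,4): flips 1 -> legal
(3,1): no bracket -> illegal
(3,4): flips 1 -> legal
(4,1): no bracket -> illegal
(4,2): flips 1 -> legal
(4,4): flips 1 -> legal
(5,2): no bracket -> illegal
(5,3): flips 3 -> legal
(5,4): no bracket -> illegal
W mobility = 5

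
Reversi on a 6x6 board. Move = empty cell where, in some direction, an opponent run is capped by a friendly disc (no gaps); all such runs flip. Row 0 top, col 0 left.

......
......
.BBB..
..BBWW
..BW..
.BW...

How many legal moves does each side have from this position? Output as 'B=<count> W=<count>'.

Answer: B=4 W=6

Derivation:
-- B to move --
(2,4): no bracket -> illegal
(2,5): no bracket -> illegal
(4,1): no bracket -> illegal
(4,4): flips 1 -> legal
(4,5): flips 1 -> legal
(5,3): flips 2 -> legal
(5,4): flips 1 -> legal
B mobility = 4
-- W to move --
(1,0): flips 2 -> legal
(1,1): no bracket -> illegal
(1,2): flips 4 -> legal
(1,3): flips 2 -> legal
(1,4): no bracket -> illegal
(2,0): no bracket -> illegal
(2,4): no bracket -> illegal
(3,0): no bracket -> illegal
(3,1): flips 2 -> legal
(4,0): no bracket -> illegal
(4,1): flips 1 -> legal
(4,4): no bracket -> illegal
(5,0): flips 1 -> legal
(5,3): no bracket -> illegal
W mobility = 6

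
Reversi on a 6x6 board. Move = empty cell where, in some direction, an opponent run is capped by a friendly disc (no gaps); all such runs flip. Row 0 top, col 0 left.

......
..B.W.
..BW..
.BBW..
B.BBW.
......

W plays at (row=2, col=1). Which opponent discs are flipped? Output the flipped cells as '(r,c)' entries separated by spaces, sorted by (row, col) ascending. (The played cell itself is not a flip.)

Answer: (2,2)

Derivation:
Dir NW: first cell '.' (not opp) -> no flip
Dir N: first cell '.' (not opp) -> no flip
Dir NE: opp run (1,2), next='.' -> no flip
Dir W: first cell '.' (not opp) -> no flip
Dir E: opp run (2,2) capped by W -> flip
Dir SW: first cell '.' (not opp) -> no flip
Dir S: opp run (3,1), next='.' -> no flip
Dir SE: opp run (3,2) (4,3), next='.' -> no flip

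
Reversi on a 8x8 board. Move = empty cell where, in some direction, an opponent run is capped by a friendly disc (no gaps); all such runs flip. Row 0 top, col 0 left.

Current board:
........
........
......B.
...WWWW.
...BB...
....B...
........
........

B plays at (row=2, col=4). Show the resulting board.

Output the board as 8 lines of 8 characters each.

Place B at (2,4); scan 8 dirs for brackets.
Dir NW: first cell '.' (not opp) -> no flip
Dir N: first cell '.' (not opp) -> no flip
Dir NE: first cell '.' (not opp) -> no flip
Dir W: first cell '.' (not opp) -> no flip
Dir E: first cell '.' (not opp) -> no flip
Dir SW: opp run (3,3), next='.' -> no flip
Dir S: opp run (3,4) capped by B -> flip
Dir SE: opp run (3,5), next='.' -> no flip
All flips: (3,4)

Answer: ........
........
....B.B.
...WBWW.
...BB...
....B...
........
........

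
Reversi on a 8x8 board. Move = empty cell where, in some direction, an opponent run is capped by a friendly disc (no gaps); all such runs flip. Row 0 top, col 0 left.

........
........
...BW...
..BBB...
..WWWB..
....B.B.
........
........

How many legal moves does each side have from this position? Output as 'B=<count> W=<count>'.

Answer: B=8 W=7

Derivation:
-- B to move --
(1,3): no bracket -> illegal
(1,4): flips 1 -> legal
(1,5): flips 1 -> legal
(2,5): flips 1 -> legal
(3,1): no bracket -> illegal
(3,5): no bracket -> illegal
(4,1): flips 3 -> legal
(5,1): flips 1 -> legal
(5,2): flips 2 -> legal
(5,3): flips 1 -> legal
(5,5): flips 1 -> legal
B mobility = 8
-- W to move --
(1,2): no bracket -> illegal
(1,3): flips 2 -> legal
(1,4): no bracket -> illegal
(2,1): flips 1 -> legal
(2,2): flips 3 -> legal
(2,5): flips 1 -> legal
(3,1): no bracket -> illegal
(3,5): no bracket -> illegal
(3,6): no bracket -> illegal
(4,1): no bracket -> illegal
(4,6): flips 1 -> legal
(4,7): no bracket -> illegal
(5,3): no bracket -> illegal
(5,5): no bracket -> illegal
(5,7): no bracket -> illegal
(6,3): no bracket -> illegal
(6,4): flips 1 -> legal
(6,5): flips 1 -> legal
(6,6): no bracket -> illegal
(6,7): no bracket -> illegal
W mobility = 7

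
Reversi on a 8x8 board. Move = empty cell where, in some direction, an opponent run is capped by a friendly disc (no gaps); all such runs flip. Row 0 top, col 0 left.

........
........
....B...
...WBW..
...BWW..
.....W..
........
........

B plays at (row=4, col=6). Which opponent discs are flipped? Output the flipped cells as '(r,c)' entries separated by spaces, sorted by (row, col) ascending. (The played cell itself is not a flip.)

Answer: (3,5) (4,4) (4,5)

Derivation:
Dir NW: opp run (3,5) capped by B -> flip
Dir N: first cell '.' (not opp) -> no flip
Dir NE: first cell '.' (not opp) -> no flip
Dir W: opp run (4,5) (4,4) capped by B -> flip
Dir E: first cell '.' (not opp) -> no flip
Dir SW: opp run (5,5), next='.' -> no flip
Dir S: first cell '.' (not opp) -> no flip
Dir SE: first cell '.' (not opp) -> no flip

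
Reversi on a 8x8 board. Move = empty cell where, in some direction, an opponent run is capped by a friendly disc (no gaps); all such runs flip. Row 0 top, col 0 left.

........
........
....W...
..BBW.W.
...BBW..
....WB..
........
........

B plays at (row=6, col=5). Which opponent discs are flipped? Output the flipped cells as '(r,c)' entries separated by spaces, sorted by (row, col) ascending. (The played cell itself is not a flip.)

Dir NW: opp run (5,4) capped by B -> flip
Dir N: first cell 'B' (not opp) -> no flip
Dir NE: first cell '.' (not opp) -> no flip
Dir W: first cell '.' (not opp) -> no flip
Dir E: first cell '.' (not opp) -> no flip
Dir SW: first cell '.' (not opp) -> no flip
Dir S: first cell '.' (not opp) -> no flip
Dir SE: first cell '.' (not opp) -> no flip

Answer: (5,4)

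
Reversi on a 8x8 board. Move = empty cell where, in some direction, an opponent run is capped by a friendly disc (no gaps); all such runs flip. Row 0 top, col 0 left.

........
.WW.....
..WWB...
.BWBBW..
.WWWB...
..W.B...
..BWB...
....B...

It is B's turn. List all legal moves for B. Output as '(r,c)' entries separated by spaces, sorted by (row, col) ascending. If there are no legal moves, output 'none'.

Answer: (0,0) (0,1) (0,2) (1,3) (2,1) (2,6) (3,0) (3,6) (4,0) (4,6) (5,1) (5,3) (6,1) (7,2)

Derivation:
(0,0): flips 2 -> legal
(0,1): flips 2 -> legal
(0,2): flips 5 -> legal
(0,3): no bracket -> illegal
(1,0): no bracket -> illegal
(1,3): flips 2 -> legal
(1,4): no bracket -> illegal
(2,0): no bracket -> illegal
(2,1): flips 4 -> legal
(2,5): no bracket -> illegal
(2,6): flips 1 -> legal
(3,0): flips 3 -> legal
(3,6): flips 1 -> legal
(4,0): flips 3 -> legal
(4,5): no bracket -> illegal
(4,6): flips 1 -> legal
(5,0): no bracket -> illegal
(5,1): flips 2 -> legal
(5,3): flips 2 -> legal
(6,1): flips 2 -> legal
(7,2): flips 1 -> legal
(7,3): no bracket -> illegal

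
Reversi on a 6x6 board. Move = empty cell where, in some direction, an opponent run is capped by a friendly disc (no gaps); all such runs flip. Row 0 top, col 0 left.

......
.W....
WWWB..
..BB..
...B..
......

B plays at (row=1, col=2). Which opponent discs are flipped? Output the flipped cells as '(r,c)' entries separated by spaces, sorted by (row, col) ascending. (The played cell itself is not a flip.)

Dir NW: first cell '.' (not opp) -> no flip
Dir N: first cell '.' (not opp) -> no flip
Dir NE: first cell '.' (not opp) -> no flip
Dir W: opp run (1,1), next='.' -> no flip
Dir E: first cell '.' (not opp) -> no flip
Dir SW: opp run (2,1), next='.' -> no flip
Dir S: opp run (2,2) capped by B -> flip
Dir SE: first cell 'B' (not opp) -> no flip

Answer: (2,2)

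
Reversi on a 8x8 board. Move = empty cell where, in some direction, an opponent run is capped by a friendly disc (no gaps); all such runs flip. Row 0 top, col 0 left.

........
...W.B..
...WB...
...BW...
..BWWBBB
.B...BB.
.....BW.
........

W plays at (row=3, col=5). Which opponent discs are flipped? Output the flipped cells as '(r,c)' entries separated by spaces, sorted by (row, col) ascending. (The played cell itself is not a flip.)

Answer: (2,4)

Derivation:
Dir NW: opp run (2,4) capped by W -> flip
Dir N: first cell '.' (not opp) -> no flip
Dir NE: first cell '.' (not opp) -> no flip
Dir W: first cell 'W' (not opp) -> no flip
Dir E: first cell '.' (not opp) -> no flip
Dir SW: first cell 'W' (not opp) -> no flip
Dir S: opp run (4,5) (5,5) (6,5), next='.' -> no flip
Dir SE: opp run (4,6), next='.' -> no flip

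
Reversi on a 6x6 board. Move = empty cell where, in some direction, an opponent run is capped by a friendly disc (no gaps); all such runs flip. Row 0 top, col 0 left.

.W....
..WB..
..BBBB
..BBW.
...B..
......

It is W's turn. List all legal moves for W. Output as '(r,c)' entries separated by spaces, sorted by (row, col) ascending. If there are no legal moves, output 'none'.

Answer: (1,4) (3,1) (4,2) (5,2)

Derivation:
(0,2): no bracket -> illegal
(0,3): no bracket -> illegal
(0,4): no bracket -> illegal
(1,1): no bracket -> illegal
(1,4): flips 2 -> legal
(1,5): no bracket -> illegal
(2,1): no bracket -> illegal
(3,1): flips 2 -> legal
(3,5): no bracket -> illegal
(4,1): no bracket -> illegal
(4,2): flips 2 -> legal
(4,4): no bracket -> illegal
(5,2): flips 1 -> legal
(5,3): no bracket -> illegal
(5,4): no bracket -> illegal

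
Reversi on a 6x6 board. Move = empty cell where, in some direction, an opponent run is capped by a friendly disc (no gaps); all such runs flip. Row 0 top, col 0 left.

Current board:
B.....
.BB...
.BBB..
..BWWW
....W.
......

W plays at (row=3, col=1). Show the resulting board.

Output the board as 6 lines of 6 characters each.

Place W at (3,1); scan 8 dirs for brackets.
Dir NW: first cell '.' (not opp) -> no flip
Dir N: opp run (2,1) (1,1), next='.' -> no flip
Dir NE: opp run (2,2), next='.' -> no flip
Dir W: first cell '.' (not opp) -> no flip
Dir E: opp run (3,2) capped by W -> flip
Dir SW: first cell '.' (not opp) -> no flip
Dir S: first cell '.' (not opp) -> no flip
Dir SE: first cell '.' (not opp) -> no flip
All flips: (3,2)

Answer: B.....
.BB...
.BBB..
.WWWWW
....W.
......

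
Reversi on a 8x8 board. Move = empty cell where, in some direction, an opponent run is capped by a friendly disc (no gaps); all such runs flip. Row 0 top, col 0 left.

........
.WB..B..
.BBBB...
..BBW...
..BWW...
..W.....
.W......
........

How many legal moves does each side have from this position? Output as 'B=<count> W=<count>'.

-- B to move --
(0,0): flips 1 -> legal
(0,1): flips 1 -> legal
(0,2): no bracket -> illegal
(1,0): flips 1 -> legal
(2,0): no bracket -> illegal
(2,5): no bracket -> illegal
(3,5): flips 1 -> legal
(4,1): no bracket -> illegal
(4,5): flips 3 -> legal
(5,0): no bracket -> illegal
(5,1): no bracket -> illegal
(5,3): flips 1 -> legal
(5,4): flips 3 -> legal
(5,5): flips 1 -> legal
(6,0): no bracket -> illegal
(6,2): flips 1 -> legal
(6,3): no bracket -> illegal
(7,0): no bracket -> illegal
(7,1): no bracket -> illegal
(7,2): no bracket -> illegal
B mobility = 9
-- W to move --
(0,1): flips 2 -> legal
(0,2): flips 4 -> legal
(0,3): no bracket -> illegal
(0,4): no bracket -> illegal
(0,5): no bracket -> illegal
(0,6): no bracket -> illegal
(1,0): flips 2 -> legal
(1,3): flips 3 -> legal
(1,4): flips 1 -> legal
(1,6): no bracket -> illegal
(2,0): no bracket -> illegal
(2,5): no bracket -> illegal
(2,6): no bracket -> illegal
(3,0): no bracket -> illegal
(3,1): flips 3 -> legal
(3,5): no bracket -> illegal
(4,1): flips 1 -> legal
(5,1): no bracket -> illegal
(5,3): no bracket -> illegal
W mobility = 7

Answer: B=9 W=7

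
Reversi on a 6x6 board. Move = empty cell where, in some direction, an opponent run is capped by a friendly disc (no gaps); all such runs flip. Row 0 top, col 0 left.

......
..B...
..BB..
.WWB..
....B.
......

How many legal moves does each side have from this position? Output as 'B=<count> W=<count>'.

-- B to move --
(2,0): no bracket -> illegal
(2,1): no bracket -> illegal
(3,0): flips 2 -> legal
(4,0): flips 1 -> legal
(4,1): flips 1 -> legal
(4,2): flips 1 -> legal
(4,3): no bracket -> illegal
B mobility = 4
-- W to move --
(0,1): no bracket -> illegal
(0,2): flips 2 -> legal
(0,3): no bracket -> illegal
(1,1): no bracket -> illegal
(1,3): flips 1 -> legal
(1,4): flips 1 -> legal
(2,1): no bracket -> illegal
(2,4): no bracket -> illegal
(3,4): flips 1 -> legal
(3,5): no bracket -> illegal
(4,2): no bracket -> illegal
(4,3): no bracket -> illegal
(4,5): no bracket -> illegal
(5,3): no bracket -> illegal
(5,4): no bracket -> illegal
(5,5): no bracket -> illegal
W mobility = 4

Answer: B=4 W=4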